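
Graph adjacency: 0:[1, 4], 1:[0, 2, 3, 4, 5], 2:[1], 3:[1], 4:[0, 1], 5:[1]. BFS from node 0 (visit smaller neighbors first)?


BFS queue: start with [0]
Visit order: [0, 1, 4, 2, 3, 5]


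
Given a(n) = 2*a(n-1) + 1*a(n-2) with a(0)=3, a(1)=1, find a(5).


Build bottom-up:
...a(3)=11, a(4)=27, a(5)=2*27+1*11=65


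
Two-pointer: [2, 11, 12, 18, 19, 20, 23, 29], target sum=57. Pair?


Two pointers: lo=0, hi=7
No pair sums to 57


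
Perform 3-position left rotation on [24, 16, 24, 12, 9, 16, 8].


Left rotate by 3: [12, 9, 16, 8, 24, 16, 24]


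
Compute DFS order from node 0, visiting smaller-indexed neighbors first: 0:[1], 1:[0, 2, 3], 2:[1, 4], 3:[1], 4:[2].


DFS stack-based: start with [0]
Visit order: [0, 1, 2, 4, 3]


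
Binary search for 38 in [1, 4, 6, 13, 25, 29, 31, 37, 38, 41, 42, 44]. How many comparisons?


Search for 38:
[0,11] mid=5 arr[5]=29
[6,11] mid=8 arr[8]=38
Total: 2 comparisons


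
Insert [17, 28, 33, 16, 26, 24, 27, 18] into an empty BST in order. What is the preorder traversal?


Root = 17; build tree by BST insertion.
Preorder traversal: [17, 16, 28, 26, 24, 18, 27, 33]


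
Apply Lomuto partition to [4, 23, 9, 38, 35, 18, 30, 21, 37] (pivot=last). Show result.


Elements <= 37 go left of pivot.
Result: [4, 23, 9, 35, 18, 30, 21, 37, 38], pivot at index 7


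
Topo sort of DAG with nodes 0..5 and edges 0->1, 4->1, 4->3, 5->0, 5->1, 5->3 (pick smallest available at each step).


Kahn's algorithm, process smallest node first
Order: [2, 4, 5, 0, 1, 3]


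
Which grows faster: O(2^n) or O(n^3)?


cubic grows slower than exponential
O(n^3) is asymptotically smaller; O(2^n) grows faster


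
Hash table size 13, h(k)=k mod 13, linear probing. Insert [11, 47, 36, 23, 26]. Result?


Insertions: 11->slot 11; 47->slot 8; 36->slot 10; 23->slot 12; 26->slot 0
Table: [26, None, None, None, None, None, None, None, 47, None, 36, 11, 23]


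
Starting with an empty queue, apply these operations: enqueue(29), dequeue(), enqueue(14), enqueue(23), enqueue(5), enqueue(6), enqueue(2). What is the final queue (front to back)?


enqueue(29) -> [29]
dequeue() returns 29 -> []
enqueue(14) -> [14]
enqueue(23) -> [14, 23]
enqueue(5) -> [14, 23, 5]
enqueue(6) -> [14, 23, 5, 6]
enqueue(2) -> [14, 23, 5, 6, 2]
Final queue (front to back): [14, 23, 5, 6, 2]


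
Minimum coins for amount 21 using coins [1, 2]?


dp[0]=0; dp[i]=1+min(dp[i-c] for c in coins)
...dp[16]=8, dp[17]=9, dp[18]=9, dp[19]=10, dp[20]=10, dp[21]=11
Minimum coins for 21 = 11


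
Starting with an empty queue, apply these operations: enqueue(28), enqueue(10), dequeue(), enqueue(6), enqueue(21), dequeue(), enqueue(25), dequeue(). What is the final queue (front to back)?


enqueue(28) -> [28]
enqueue(10) -> [28, 10]
dequeue() returns 28 -> [10]
enqueue(6) -> [10, 6]
enqueue(21) -> [10, 6, 21]
dequeue() returns 10 -> [6, 21]
enqueue(25) -> [6, 21, 25]
dequeue() returns 6 -> [21, 25]
Final queue (front to back): [21, 25]


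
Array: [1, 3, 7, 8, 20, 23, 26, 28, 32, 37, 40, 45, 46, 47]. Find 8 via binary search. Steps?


Search for 8:
[0,13] mid=6 arr[6]=26
[0,5] mid=2 arr[2]=7
[3,5] mid=4 arr[4]=20
[3,3] mid=3 arr[3]=8
Total: 4 comparisons


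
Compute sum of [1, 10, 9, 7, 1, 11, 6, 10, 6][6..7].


Prefix sums: [0, 1, 11, 20, 27, 28, 39, 45, 55, 61]
Sum[6..7] = prefix[8] - prefix[6] = 55 - 39 = 16


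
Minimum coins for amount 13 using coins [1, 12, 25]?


dp[0]=0; dp[i]=1+min(dp[i-c] for c in coins)
...dp[8]=8, dp[9]=9, dp[10]=10, dp[11]=11, dp[12]=1, dp[13]=2
Minimum coins for 13 = 2


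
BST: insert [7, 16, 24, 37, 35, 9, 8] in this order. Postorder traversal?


Root = 7; build tree by BST insertion.
Postorder traversal: [8, 9, 35, 37, 24, 16, 7]


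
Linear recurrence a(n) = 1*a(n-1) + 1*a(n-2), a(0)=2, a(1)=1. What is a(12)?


Build bottom-up:
...a(10)=123, a(11)=199, a(12)=1*199+1*123=322


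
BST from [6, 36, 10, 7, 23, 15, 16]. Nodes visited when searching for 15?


BST root = 6
Search for 15: compare at each node
Path: [6, 36, 10, 23, 15]


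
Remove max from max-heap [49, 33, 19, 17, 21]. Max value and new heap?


Max = 49
Replace root with last, heapify down
Resulting heap: [33, 21, 19, 17]


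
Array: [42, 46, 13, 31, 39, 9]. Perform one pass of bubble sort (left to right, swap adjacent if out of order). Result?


After one pass: [42, 13, 31, 39, 9, 46]


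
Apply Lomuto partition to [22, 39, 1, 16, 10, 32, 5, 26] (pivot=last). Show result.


Elements <= 26 go left of pivot.
Result: [22, 1, 16, 10, 5, 26, 39, 32], pivot at index 5


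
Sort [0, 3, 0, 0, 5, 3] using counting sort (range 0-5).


Count array: [3, 0, 0, 2, 0, 1]
Reconstruct: [0, 0, 0, 3, 3, 5]


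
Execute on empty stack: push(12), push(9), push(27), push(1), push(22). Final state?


push(12) -> [12]
push(9) -> [12, 9]
push(27) -> [12, 9, 27]
push(1) -> [12, 9, 27, 1]
push(22) -> [12, 9, 27, 1, 22]
Final stack (bottom to top): [12, 9, 27, 1, 22]


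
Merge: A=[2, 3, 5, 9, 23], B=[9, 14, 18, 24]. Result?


Compare heads, take smaller each step.
Merged: [2, 3, 5, 9, 9, 14, 18, 23, 24]


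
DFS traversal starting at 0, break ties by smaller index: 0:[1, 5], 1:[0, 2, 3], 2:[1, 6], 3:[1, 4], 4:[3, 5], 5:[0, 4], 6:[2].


DFS stack-based: start with [0]
Visit order: [0, 1, 2, 6, 3, 4, 5]


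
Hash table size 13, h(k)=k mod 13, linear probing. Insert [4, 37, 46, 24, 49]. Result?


Insertions: 4->slot 4; 37->slot 11; 46->slot 7; 24->slot 12; 49->slot 10
Table: [None, None, None, None, 4, None, None, 46, None, None, 49, 37, 24]


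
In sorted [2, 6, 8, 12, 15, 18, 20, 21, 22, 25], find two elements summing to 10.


Two pointers: lo=0, hi=9
Found pair: (2, 8) summing to 10


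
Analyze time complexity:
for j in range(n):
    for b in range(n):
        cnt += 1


Per nesting level: O(n) * O(n) = O(n^2)
Complexity: O(n^2)


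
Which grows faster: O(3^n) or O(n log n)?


linearithmic grows slower than exponential (base 3)
O(n log n) is asymptotically smaller; O(3^n) grows faster


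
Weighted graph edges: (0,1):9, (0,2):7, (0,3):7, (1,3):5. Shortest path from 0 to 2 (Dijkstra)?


Dijkstra from 0:
Distances: {0: 0, 1: 9, 2: 7, 3: 7}
Shortest distance to 2 = 7, path = [0, 2]


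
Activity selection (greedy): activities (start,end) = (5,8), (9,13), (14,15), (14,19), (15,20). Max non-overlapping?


Greedy: pick earliest-ending, then skip overlaps.
Selected (4 activities): [(5, 8), (9, 13), (14, 15), (15, 20)]


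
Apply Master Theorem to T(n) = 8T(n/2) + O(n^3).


a=8, b=2, c=3. log_2(8)=3 = c=3. Case 2: O(n^c log n) = O(n^3 log n)
Complexity: O(n^3 log n)


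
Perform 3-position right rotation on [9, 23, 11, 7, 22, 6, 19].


Right rotate by 3: [22, 6, 19, 9, 23, 11, 7]


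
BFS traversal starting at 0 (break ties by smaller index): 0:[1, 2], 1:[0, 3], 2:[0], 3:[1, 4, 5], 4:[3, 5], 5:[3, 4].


BFS queue: start with [0]
Visit order: [0, 1, 2, 3, 4, 5]


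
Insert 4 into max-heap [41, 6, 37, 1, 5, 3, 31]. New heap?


Append 4: [41, 6, 37, 1, 5, 3, 31, 4]
Bubble up: swap idx 7(4) with idx 3(1)
Result: [41, 6, 37, 4, 5, 3, 31, 1]


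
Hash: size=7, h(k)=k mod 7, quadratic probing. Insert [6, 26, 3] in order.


Insertions: 6->slot 6; 26->slot 5; 3->slot 3
Table: [None, None, None, 3, None, 26, 6]


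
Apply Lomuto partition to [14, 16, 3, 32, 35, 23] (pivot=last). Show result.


Elements <= 23 go left of pivot.
Result: [14, 16, 3, 23, 35, 32], pivot at index 3


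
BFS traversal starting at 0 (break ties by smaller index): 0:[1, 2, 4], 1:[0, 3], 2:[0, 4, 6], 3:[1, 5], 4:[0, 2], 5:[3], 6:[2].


BFS queue: start with [0]
Visit order: [0, 1, 2, 4, 3, 6, 5]


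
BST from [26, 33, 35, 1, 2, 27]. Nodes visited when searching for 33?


BST root = 26
Search for 33: compare at each node
Path: [26, 33]


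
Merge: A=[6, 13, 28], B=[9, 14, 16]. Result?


Compare heads, take smaller each step.
Merged: [6, 9, 13, 14, 16, 28]


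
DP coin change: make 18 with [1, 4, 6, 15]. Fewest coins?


dp[0]=0; dp[i]=1+min(dp[i-c] for c in coins)
...dp[13]=3, dp[14]=3, dp[15]=1, dp[16]=2, dp[17]=3, dp[18]=3
Minimum coins for 18 = 3


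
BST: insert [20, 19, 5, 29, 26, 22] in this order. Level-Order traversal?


Root = 20; build tree by BST insertion.
Level-Order traversal: [20, 19, 29, 5, 26, 22]


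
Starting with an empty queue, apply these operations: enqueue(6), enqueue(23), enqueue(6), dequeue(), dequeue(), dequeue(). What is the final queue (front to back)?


enqueue(6) -> [6]
enqueue(23) -> [6, 23]
enqueue(6) -> [6, 23, 6]
dequeue() returns 6 -> [23, 6]
dequeue() returns 23 -> [6]
dequeue() returns 6 -> []
Final queue (front to back): []


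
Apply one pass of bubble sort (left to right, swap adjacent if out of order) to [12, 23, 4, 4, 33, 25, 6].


After one pass: [12, 4, 4, 23, 25, 6, 33]


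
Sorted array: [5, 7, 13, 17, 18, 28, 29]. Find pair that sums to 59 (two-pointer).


Two pointers: lo=0, hi=6
No pair sums to 59


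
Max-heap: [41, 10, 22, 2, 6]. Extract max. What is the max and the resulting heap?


Max = 41
Replace root with last, heapify down
Resulting heap: [22, 10, 6, 2]


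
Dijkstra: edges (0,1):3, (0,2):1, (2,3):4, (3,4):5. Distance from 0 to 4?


Dijkstra from 0:
Distances: {0: 0, 1: 3, 2: 1, 3: 5, 4: 10}
Shortest distance to 4 = 10, path = [0, 2, 3, 4]


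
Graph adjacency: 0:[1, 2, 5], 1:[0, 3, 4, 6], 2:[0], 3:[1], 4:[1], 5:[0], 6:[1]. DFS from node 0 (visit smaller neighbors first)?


DFS stack-based: start with [0]
Visit order: [0, 1, 3, 4, 6, 2, 5]


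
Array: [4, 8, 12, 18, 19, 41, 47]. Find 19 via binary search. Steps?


Search for 19:
[0,6] mid=3 arr[3]=18
[4,6] mid=5 arr[5]=41
[4,4] mid=4 arr[4]=19
Total: 3 comparisons


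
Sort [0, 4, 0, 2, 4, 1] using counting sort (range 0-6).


Count array: [2, 1, 1, 0, 2, 0, 0]
Reconstruct: [0, 0, 1, 2, 4, 4]


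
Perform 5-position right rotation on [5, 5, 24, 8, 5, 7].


Right rotate by 5: [5, 24, 8, 5, 7, 5]


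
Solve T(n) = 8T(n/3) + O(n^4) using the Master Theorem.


a=8, b=3, c=4. log_3(8)=1.893 < c=4. Case 3: O(n^c) = O(n^4)
Complexity: O(n^4)


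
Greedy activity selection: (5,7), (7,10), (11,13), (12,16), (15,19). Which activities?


Greedy: pick earliest-ending, then skip overlaps.
Selected (4 activities): [(5, 7), (7, 10), (11, 13), (15, 19)]


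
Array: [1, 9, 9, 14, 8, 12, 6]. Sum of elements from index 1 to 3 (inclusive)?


Prefix sums: [0, 1, 10, 19, 33, 41, 53, 59]
Sum[1..3] = prefix[4] - prefix[1] = 33 - 1 = 32


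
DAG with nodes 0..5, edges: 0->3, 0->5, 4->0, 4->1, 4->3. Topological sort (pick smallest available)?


Kahn's algorithm, process smallest node first
Order: [2, 4, 0, 1, 3, 5]


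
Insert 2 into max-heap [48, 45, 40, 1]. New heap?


Append 2: [48, 45, 40, 1, 2]
Bubble up: no swaps needed
Result: [48, 45, 40, 1, 2]


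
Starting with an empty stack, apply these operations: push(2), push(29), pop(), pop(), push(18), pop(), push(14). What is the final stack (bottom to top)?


push(2) -> [2]
push(29) -> [2, 29]
pop() returns 29 -> [2]
pop() returns 2 -> []
push(18) -> [18]
pop() returns 18 -> []
push(14) -> [14]
Final stack (bottom to top): [14]


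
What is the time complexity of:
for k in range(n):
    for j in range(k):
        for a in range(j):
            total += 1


Per nesting level: O(n) * O(n) [triangular over k] * O(n) [triangular over j] = O(n^3)
Complexity: O(n^3)


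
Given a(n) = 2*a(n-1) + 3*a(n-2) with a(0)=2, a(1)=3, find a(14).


Build bottom-up:
...a(12)=664302, a(13)=1992903, a(14)=2*1992903+3*664302=5978712


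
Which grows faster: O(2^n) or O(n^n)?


exponential grows slower than n^n
O(2^n) is asymptotically smaller; O(n^n) grows faster


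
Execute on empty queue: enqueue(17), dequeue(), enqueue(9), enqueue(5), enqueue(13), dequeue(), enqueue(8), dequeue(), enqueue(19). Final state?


enqueue(17) -> [17]
dequeue() returns 17 -> []
enqueue(9) -> [9]
enqueue(5) -> [9, 5]
enqueue(13) -> [9, 5, 13]
dequeue() returns 9 -> [5, 13]
enqueue(8) -> [5, 13, 8]
dequeue() returns 5 -> [13, 8]
enqueue(19) -> [13, 8, 19]
Final queue (front to back): [13, 8, 19]


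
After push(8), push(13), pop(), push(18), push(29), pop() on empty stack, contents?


push(8) -> [8]
push(13) -> [8, 13]
pop() returns 13 -> [8]
push(18) -> [8, 18]
push(29) -> [8, 18, 29]
pop() returns 29 -> [8, 18]
Final stack (bottom to top): [8, 18]


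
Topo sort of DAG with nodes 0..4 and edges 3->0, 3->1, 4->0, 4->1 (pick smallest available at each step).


Kahn's algorithm, process smallest node first
Order: [2, 3, 4, 0, 1]


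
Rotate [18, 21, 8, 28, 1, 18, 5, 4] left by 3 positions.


Left rotate by 3: [28, 1, 18, 5, 4, 18, 21, 8]


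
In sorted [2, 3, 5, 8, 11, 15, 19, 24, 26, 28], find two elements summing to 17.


Two pointers: lo=0, hi=9
Found pair: (2, 15) summing to 17


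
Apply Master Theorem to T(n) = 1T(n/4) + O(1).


a=1, b=4, c=0. log_4(1)=0 = c=0. Case 2: O(n^c log n) = O(log n)
Complexity: O(log n)


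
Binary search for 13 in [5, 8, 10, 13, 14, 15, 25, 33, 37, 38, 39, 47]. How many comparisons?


Search for 13:
[0,11] mid=5 arr[5]=15
[0,4] mid=2 arr[2]=10
[3,4] mid=3 arr[3]=13
Total: 3 comparisons


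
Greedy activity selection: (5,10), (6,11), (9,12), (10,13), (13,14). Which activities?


Greedy: pick earliest-ending, then skip overlaps.
Selected (3 activities): [(5, 10), (10, 13), (13, 14)]


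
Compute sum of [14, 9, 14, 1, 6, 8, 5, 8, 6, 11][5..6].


Prefix sums: [0, 14, 23, 37, 38, 44, 52, 57, 65, 71, 82]
Sum[5..6] = prefix[7] - prefix[5] = 57 - 44 = 13


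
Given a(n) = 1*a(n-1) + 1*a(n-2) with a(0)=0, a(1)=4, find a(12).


Build bottom-up:
...a(10)=220, a(11)=356, a(12)=1*356+1*220=576


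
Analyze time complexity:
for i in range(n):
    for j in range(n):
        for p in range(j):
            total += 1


Per nesting level: O(n) * O(n) * O(n) [triangular over j] = O(n^3)
Complexity: O(n^3)


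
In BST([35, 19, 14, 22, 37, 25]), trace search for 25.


BST root = 35
Search for 25: compare at each node
Path: [35, 19, 22, 25]


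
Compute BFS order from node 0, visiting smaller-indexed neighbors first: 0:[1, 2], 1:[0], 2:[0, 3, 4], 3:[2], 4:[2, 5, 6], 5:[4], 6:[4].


BFS queue: start with [0]
Visit order: [0, 1, 2, 3, 4, 5, 6]


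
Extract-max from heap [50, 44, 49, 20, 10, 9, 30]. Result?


Max = 50
Replace root with last, heapify down
Resulting heap: [49, 44, 30, 20, 10, 9]


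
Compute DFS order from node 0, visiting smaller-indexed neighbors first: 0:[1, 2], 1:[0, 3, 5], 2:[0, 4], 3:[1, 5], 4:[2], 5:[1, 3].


DFS stack-based: start with [0]
Visit order: [0, 1, 3, 5, 2, 4]


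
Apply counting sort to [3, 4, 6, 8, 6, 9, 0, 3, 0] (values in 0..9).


Count array: [2, 0, 0, 2, 1, 0, 2, 0, 1, 1]
Reconstruct: [0, 0, 3, 3, 4, 6, 6, 8, 9]


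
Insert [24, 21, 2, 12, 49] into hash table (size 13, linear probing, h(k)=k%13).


Insertions: 24->slot 11; 21->slot 8; 2->slot 2; 12->slot 12; 49->slot 10
Table: [None, None, 2, None, None, None, None, None, 21, None, 49, 24, 12]


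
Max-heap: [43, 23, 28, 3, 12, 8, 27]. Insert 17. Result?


Append 17: [43, 23, 28, 3, 12, 8, 27, 17]
Bubble up: swap idx 7(17) with idx 3(3)
Result: [43, 23, 28, 17, 12, 8, 27, 3]


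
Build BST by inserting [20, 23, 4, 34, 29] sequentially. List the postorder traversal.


Root = 20; build tree by BST insertion.
Postorder traversal: [4, 29, 34, 23, 20]


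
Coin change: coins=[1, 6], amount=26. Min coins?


dp[0]=0; dp[i]=1+min(dp[i-c] for c in coins)
...dp[21]=6, dp[22]=7, dp[23]=8, dp[24]=4, dp[25]=5, dp[26]=6
Minimum coins for 26 = 6


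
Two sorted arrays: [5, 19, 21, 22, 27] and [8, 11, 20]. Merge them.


Compare heads, take smaller each step.
Merged: [5, 8, 11, 19, 20, 21, 22, 27]


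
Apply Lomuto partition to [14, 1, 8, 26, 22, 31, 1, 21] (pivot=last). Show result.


Elements <= 21 go left of pivot.
Result: [14, 1, 8, 1, 21, 31, 26, 22], pivot at index 4


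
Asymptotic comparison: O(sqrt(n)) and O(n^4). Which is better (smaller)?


sublinear grows slower than quartic
O(sqrt(n)) is asymptotically smaller; O(n^4) grows faster


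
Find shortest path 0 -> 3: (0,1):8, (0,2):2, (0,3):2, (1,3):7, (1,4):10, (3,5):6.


Dijkstra from 0:
Distances: {0: 0, 1: 8, 2: 2, 3: 2, 4: 18, 5: 8}
Shortest distance to 3 = 2, path = [0, 3]


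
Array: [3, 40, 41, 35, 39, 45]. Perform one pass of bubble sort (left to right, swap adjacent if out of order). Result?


After one pass: [3, 40, 35, 39, 41, 45]


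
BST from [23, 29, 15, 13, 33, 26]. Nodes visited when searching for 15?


BST root = 23
Search for 15: compare at each node
Path: [23, 15]


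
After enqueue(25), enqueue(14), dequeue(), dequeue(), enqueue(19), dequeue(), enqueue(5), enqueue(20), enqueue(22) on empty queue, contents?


enqueue(25) -> [25]
enqueue(14) -> [25, 14]
dequeue() returns 25 -> [14]
dequeue() returns 14 -> []
enqueue(19) -> [19]
dequeue() returns 19 -> []
enqueue(5) -> [5]
enqueue(20) -> [5, 20]
enqueue(22) -> [5, 20, 22]
Final queue (front to back): [5, 20, 22]


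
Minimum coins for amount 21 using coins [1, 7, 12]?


dp[0]=0; dp[i]=1+min(dp[i-c] for c in coins)
...dp[16]=4, dp[17]=5, dp[18]=6, dp[19]=2, dp[20]=3, dp[21]=3
Minimum coins for 21 = 3


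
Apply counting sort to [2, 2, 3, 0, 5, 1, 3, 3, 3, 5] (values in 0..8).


Count array: [1, 1, 2, 4, 0, 2, 0, 0, 0]
Reconstruct: [0, 1, 2, 2, 3, 3, 3, 3, 5, 5]


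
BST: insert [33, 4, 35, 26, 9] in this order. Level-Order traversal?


Root = 33; build tree by BST insertion.
Level-Order traversal: [33, 4, 35, 26, 9]


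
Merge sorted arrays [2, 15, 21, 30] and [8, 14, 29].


Compare heads, take smaller each step.
Merged: [2, 8, 14, 15, 21, 29, 30]


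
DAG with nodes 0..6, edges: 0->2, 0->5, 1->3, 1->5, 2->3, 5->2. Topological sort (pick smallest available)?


Kahn's algorithm, process smallest node first
Order: [0, 1, 4, 5, 2, 3, 6]


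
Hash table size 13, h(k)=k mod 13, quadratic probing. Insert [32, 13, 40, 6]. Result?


Insertions: 32->slot 6; 13->slot 0; 40->slot 1; 6->slot 7
Table: [13, 40, None, None, None, None, 32, 6, None, None, None, None, None]


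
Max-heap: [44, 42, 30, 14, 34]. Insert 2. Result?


Append 2: [44, 42, 30, 14, 34, 2]
Bubble up: no swaps needed
Result: [44, 42, 30, 14, 34, 2]


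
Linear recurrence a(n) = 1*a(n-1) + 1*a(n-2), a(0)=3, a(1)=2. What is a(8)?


Build bottom-up:
...a(6)=31, a(7)=50, a(8)=1*50+1*31=81


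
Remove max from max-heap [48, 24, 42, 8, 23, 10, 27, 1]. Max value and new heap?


Max = 48
Replace root with last, heapify down
Resulting heap: [42, 24, 27, 8, 23, 10, 1]


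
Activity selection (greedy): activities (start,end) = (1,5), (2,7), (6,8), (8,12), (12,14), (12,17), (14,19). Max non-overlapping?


Greedy: pick earliest-ending, then skip overlaps.
Selected (5 activities): [(1, 5), (6, 8), (8, 12), (12, 14), (14, 19)]


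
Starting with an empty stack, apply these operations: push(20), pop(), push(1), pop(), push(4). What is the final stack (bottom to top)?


push(20) -> [20]
pop() returns 20 -> []
push(1) -> [1]
pop() returns 1 -> []
push(4) -> [4]
Final stack (bottom to top): [4]


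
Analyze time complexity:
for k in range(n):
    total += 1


Per nesting level: O(n) = O(n)
Complexity: O(n)


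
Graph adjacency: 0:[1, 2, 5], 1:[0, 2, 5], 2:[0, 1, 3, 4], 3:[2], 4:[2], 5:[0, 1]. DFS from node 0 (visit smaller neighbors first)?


DFS stack-based: start with [0]
Visit order: [0, 1, 2, 3, 4, 5]


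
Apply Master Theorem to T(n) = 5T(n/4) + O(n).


a=5, b=4, c=1. log_4(5)=1.161 > c=1. Case 1: O(n^log_b(a)) = O(n^1.161)
Complexity: O(n^1.161)


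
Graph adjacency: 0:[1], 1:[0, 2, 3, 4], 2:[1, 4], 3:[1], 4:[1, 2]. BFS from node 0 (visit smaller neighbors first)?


BFS queue: start with [0]
Visit order: [0, 1, 2, 3, 4]


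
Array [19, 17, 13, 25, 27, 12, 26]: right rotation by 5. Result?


Right rotate by 5: [13, 25, 27, 12, 26, 19, 17]


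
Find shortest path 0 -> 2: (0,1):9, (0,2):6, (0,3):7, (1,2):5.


Dijkstra from 0:
Distances: {0: 0, 1: 9, 2: 6, 3: 7}
Shortest distance to 2 = 6, path = [0, 2]


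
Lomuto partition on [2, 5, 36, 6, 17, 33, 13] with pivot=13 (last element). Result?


Elements <= 13 go left of pivot.
Result: [2, 5, 6, 13, 17, 33, 36], pivot at index 3


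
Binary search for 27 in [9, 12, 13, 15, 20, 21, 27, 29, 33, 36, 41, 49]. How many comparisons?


Search for 27:
[0,11] mid=5 arr[5]=21
[6,11] mid=8 arr[8]=33
[6,7] mid=6 arr[6]=27
Total: 3 comparisons


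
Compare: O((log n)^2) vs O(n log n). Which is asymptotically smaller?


polylogarithmic grows slower than linearithmic
O((log n)^2) is asymptotically smaller; O(n log n) grows faster


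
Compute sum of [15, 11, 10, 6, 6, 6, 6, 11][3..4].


Prefix sums: [0, 15, 26, 36, 42, 48, 54, 60, 71]
Sum[3..4] = prefix[5] - prefix[3] = 48 - 36 = 12


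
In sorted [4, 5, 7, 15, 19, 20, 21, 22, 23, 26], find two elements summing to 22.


Two pointers: lo=0, hi=9
Found pair: (7, 15) summing to 22


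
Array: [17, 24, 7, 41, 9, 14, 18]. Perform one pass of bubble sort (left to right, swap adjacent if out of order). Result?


After one pass: [17, 7, 24, 9, 14, 18, 41]


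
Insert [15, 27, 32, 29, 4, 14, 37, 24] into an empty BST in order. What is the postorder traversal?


Root = 15; build tree by BST insertion.
Postorder traversal: [14, 4, 24, 29, 37, 32, 27, 15]


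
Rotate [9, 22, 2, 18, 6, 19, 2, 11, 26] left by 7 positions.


Left rotate by 7: [11, 26, 9, 22, 2, 18, 6, 19, 2]


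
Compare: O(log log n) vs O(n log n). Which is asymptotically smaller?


double-logarithmic grows slower than linearithmic
O(log log n) is asymptotically smaller; O(n log n) grows faster


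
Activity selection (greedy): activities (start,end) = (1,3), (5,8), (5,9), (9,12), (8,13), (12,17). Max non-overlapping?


Greedy: pick earliest-ending, then skip overlaps.
Selected (4 activities): [(1, 3), (5, 8), (9, 12), (12, 17)]


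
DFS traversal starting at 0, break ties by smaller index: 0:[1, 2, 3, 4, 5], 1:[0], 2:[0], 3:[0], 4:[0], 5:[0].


DFS stack-based: start with [0]
Visit order: [0, 1, 2, 3, 4, 5]


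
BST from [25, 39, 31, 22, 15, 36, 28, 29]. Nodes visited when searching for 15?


BST root = 25
Search for 15: compare at each node
Path: [25, 22, 15]


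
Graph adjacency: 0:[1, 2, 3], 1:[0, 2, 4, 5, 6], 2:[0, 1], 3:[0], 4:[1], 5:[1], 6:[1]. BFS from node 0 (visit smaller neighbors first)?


BFS queue: start with [0]
Visit order: [0, 1, 2, 3, 4, 5, 6]


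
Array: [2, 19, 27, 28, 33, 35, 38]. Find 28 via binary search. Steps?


Search for 28:
[0,6] mid=3 arr[3]=28
Total: 1 comparisons


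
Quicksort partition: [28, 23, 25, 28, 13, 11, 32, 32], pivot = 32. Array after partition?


Elements <= 32 go left of pivot.
Result: [28, 23, 25, 28, 13, 11, 32, 32], pivot at index 7


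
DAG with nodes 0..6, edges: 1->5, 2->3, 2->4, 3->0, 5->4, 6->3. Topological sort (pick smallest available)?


Kahn's algorithm, process smallest node first
Order: [1, 2, 5, 4, 6, 3, 0]


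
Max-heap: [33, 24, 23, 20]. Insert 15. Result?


Append 15: [33, 24, 23, 20, 15]
Bubble up: no swaps needed
Result: [33, 24, 23, 20, 15]


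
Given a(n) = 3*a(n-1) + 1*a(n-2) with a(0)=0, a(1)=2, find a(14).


Build bottom-up:
...a(12)=934560, a(13)=3086642, a(14)=3*3086642+1*934560=10194486


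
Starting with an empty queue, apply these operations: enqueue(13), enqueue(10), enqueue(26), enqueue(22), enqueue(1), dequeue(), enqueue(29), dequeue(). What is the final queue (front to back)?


enqueue(13) -> [13]
enqueue(10) -> [13, 10]
enqueue(26) -> [13, 10, 26]
enqueue(22) -> [13, 10, 26, 22]
enqueue(1) -> [13, 10, 26, 22, 1]
dequeue() returns 13 -> [10, 26, 22, 1]
enqueue(29) -> [10, 26, 22, 1, 29]
dequeue() returns 10 -> [26, 22, 1, 29]
Final queue (front to back): [26, 22, 1, 29]


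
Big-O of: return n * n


Analysis: constant-time operation, no loop
Complexity: O(1)


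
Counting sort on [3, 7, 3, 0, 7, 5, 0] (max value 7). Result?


Count array: [2, 0, 0, 2, 0, 1, 0, 2]
Reconstruct: [0, 0, 3, 3, 5, 7, 7]


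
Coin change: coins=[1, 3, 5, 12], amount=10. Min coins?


dp[0]=0; dp[i]=1+min(dp[i-c] for c in coins)
...dp[5]=1, dp[6]=2, dp[7]=3, dp[8]=2, dp[9]=3, dp[10]=2
Minimum coins for 10 = 2


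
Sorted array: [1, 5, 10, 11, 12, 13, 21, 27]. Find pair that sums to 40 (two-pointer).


Two pointers: lo=0, hi=7
Found pair: (13, 27) summing to 40


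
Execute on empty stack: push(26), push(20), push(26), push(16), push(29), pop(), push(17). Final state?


push(26) -> [26]
push(20) -> [26, 20]
push(26) -> [26, 20, 26]
push(16) -> [26, 20, 26, 16]
push(29) -> [26, 20, 26, 16, 29]
pop() returns 29 -> [26, 20, 26, 16]
push(17) -> [26, 20, 26, 16, 17]
Final stack (bottom to top): [26, 20, 26, 16, 17]


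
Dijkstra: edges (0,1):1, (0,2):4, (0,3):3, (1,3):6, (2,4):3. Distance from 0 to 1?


Dijkstra from 0:
Distances: {0: 0, 1: 1, 2: 4, 3: 3, 4: 7}
Shortest distance to 1 = 1, path = [0, 1]


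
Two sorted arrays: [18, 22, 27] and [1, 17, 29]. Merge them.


Compare heads, take smaller each step.
Merged: [1, 17, 18, 22, 27, 29]


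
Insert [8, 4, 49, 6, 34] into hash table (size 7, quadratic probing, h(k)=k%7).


Insertions: 8->slot 1; 4->slot 4; 49->slot 0; 6->slot 6; 34->slot 3
Table: [49, 8, None, 34, 4, None, 6]


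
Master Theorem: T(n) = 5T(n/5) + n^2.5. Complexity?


a=5, b=5, c=2.5. log_5(5)=1 < c=2.5. Case 3: O(n^c) = O(n^2.500)
Complexity: O(n^2.500)


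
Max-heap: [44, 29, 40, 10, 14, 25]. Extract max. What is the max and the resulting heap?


Max = 44
Replace root with last, heapify down
Resulting heap: [40, 29, 25, 10, 14]


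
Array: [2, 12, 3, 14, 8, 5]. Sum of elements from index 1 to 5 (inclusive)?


Prefix sums: [0, 2, 14, 17, 31, 39, 44]
Sum[1..5] = prefix[6] - prefix[1] = 44 - 2 = 42


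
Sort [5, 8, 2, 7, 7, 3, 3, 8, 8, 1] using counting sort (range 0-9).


Count array: [0, 1, 1, 2, 0, 1, 0, 2, 3, 0]
Reconstruct: [1, 2, 3, 3, 5, 7, 7, 8, 8, 8]


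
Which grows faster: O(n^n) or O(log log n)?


double-logarithmic grows slower than n^n
O(log log n) is asymptotically smaller; O(n^n) grows faster


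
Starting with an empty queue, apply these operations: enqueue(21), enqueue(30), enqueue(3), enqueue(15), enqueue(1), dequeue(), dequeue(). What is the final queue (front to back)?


enqueue(21) -> [21]
enqueue(30) -> [21, 30]
enqueue(3) -> [21, 30, 3]
enqueue(15) -> [21, 30, 3, 15]
enqueue(1) -> [21, 30, 3, 15, 1]
dequeue() returns 21 -> [30, 3, 15, 1]
dequeue() returns 30 -> [3, 15, 1]
Final queue (front to back): [3, 15, 1]


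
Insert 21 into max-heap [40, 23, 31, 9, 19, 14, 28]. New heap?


Append 21: [40, 23, 31, 9, 19, 14, 28, 21]
Bubble up: swap idx 7(21) with idx 3(9)
Result: [40, 23, 31, 21, 19, 14, 28, 9]


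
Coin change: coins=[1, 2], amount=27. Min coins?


dp[0]=0; dp[i]=1+min(dp[i-c] for c in coins)
...dp[22]=11, dp[23]=12, dp[24]=12, dp[25]=13, dp[26]=13, dp[27]=14
Minimum coins for 27 = 14


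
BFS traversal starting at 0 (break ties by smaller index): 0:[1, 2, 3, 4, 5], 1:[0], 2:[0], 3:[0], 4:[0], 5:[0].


BFS queue: start with [0]
Visit order: [0, 1, 2, 3, 4, 5]


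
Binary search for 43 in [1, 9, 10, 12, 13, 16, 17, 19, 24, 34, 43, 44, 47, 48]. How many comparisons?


Search for 43:
[0,13] mid=6 arr[6]=17
[7,13] mid=10 arr[10]=43
Total: 2 comparisons


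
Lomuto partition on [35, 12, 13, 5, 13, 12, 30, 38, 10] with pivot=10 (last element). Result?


Elements <= 10 go left of pivot.
Result: [5, 10, 13, 35, 13, 12, 30, 38, 12], pivot at index 1


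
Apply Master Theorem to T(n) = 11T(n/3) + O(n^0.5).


a=11, b=3, c=0.5. log_3(11)=2.183 > c=0.5. Case 1: O(n^log_b(a)) = O(n^2.183)
Complexity: O(n^2.183)


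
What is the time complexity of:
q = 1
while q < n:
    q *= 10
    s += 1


Per nesting level: O(log n) = O(log n)
Complexity: O(log n)


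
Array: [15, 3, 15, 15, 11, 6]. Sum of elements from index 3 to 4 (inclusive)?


Prefix sums: [0, 15, 18, 33, 48, 59, 65]
Sum[3..4] = prefix[5] - prefix[3] = 59 - 33 = 26


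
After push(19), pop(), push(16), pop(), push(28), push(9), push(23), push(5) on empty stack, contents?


push(19) -> [19]
pop() returns 19 -> []
push(16) -> [16]
pop() returns 16 -> []
push(28) -> [28]
push(9) -> [28, 9]
push(23) -> [28, 9, 23]
push(5) -> [28, 9, 23, 5]
Final stack (bottom to top): [28, 9, 23, 5]


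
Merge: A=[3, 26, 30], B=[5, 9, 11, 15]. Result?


Compare heads, take smaller each step.
Merged: [3, 5, 9, 11, 15, 26, 30]


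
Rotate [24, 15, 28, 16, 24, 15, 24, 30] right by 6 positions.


Right rotate by 6: [28, 16, 24, 15, 24, 30, 24, 15]


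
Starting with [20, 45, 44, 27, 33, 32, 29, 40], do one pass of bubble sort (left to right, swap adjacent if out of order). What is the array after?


After one pass: [20, 44, 27, 33, 32, 29, 40, 45]


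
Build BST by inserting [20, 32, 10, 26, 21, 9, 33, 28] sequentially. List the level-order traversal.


Root = 20; build tree by BST insertion.
Level-Order traversal: [20, 10, 32, 9, 26, 33, 21, 28]


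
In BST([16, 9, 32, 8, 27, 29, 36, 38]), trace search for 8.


BST root = 16
Search for 8: compare at each node
Path: [16, 9, 8]


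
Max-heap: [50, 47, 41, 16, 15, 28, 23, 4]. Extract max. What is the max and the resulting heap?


Max = 50
Replace root with last, heapify down
Resulting heap: [47, 16, 41, 4, 15, 28, 23]


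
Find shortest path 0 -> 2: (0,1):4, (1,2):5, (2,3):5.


Dijkstra from 0:
Distances: {0: 0, 1: 4, 2: 9, 3: 14}
Shortest distance to 2 = 9, path = [0, 1, 2]


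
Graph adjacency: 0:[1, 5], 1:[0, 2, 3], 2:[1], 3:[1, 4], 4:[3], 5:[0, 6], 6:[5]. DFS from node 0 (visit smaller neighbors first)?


DFS stack-based: start with [0]
Visit order: [0, 1, 2, 3, 4, 5, 6]


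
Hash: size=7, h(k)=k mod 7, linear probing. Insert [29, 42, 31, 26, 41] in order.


Insertions: 29->slot 1; 42->slot 0; 31->slot 3; 26->slot 5; 41->slot 6
Table: [42, 29, None, 31, None, 26, 41]


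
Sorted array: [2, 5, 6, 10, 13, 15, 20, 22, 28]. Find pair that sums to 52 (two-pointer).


Two pointers: lo=0, hi=8
No pair sums to 52


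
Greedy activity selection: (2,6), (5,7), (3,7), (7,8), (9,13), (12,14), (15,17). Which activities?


Greedy: pick earliest-ending, then skip overlaps.
Selected (4 activities): [(2, 6), (7, 8), (9, 13), (15, 17)]


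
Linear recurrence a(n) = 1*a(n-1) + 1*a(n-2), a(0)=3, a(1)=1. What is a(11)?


Build bottom-up:
...a(9)=97, a(10)=157, a(11)=1*157+1*97=254


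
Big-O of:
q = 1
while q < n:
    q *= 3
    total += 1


Per nesting level: O(log n) = O(log n)
Complexity: O(log n)


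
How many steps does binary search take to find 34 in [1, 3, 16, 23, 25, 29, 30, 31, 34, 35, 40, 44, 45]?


Search for 34:
[0,12] mid=6 arr[6]=30
[7,12] mid=9 arr[9]=35
[7,8] mid=7 arr[7]=31
[8,8] mid=8 arr[8]=34
Total: 4 comparisons


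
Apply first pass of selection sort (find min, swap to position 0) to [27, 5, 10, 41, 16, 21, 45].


After one pass: [5, 27, 10, 41, 16, 21, 45]


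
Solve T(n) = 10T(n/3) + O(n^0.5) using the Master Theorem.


a=10, b=3, c=0.5. log_3(10)=2.096 > c=0.5. Case 1: O(n^log_b(a)) = O(n^2.096)
Complexity: O(n^2.096)


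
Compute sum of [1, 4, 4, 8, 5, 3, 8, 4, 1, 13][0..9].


Prefix sums: [0, 1, 5, 9, 17, 22, 25, 33, 37, 38, 51]
Sum[0..9] = prefix[10] - prefix[0] = 51 - 0 = 51


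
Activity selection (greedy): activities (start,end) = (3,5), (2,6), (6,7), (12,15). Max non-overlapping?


Greedy: pick earliest-ending, then skip overlaps.
Selected (3 activities): [(3, 5), (6, 7), (12, 15)]


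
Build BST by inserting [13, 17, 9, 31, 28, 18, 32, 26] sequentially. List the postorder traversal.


Root = 13; build tree by BST insertion.
Postorder traversal: [9, 26, 18, 28, 32, 31, 17, 13]


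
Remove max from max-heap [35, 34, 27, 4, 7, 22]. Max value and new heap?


Max = 35
Replace root with last, heapify down
Resulting heap: [34, 22, 27, 4, 7]


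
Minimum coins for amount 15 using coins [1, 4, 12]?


dp[0]=0; dp[i]=1+min(dp[i-c] for c in coins)
...dp[10]=4, dp[11]=5, dp[12]=1, dp[13]=2, dp[14]=3, dp[15]=4
Minimum coins for 15 = 4


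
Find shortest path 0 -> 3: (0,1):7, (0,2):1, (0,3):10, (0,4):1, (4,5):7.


Dijkstra from 0:
Distances: {0: 0, 1: 7, 2: 1, 3: 10, 4: 1, 5: 8}
Shortest distance to 3 = 10, path = [0, 3]


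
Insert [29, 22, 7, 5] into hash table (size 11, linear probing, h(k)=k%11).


Insertions: 29->slot 7; 22->slot 0; 7->slot 8; 5->slot 5
Table: [22, None, None, None, None, 5, None, 29, 7, None, None]


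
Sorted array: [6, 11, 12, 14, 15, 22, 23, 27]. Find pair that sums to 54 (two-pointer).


Two pointers: lo=0, hi=7
No pair sums to 54


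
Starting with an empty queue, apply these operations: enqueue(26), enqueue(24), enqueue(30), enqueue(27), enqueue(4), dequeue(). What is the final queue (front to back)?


enqueue(26) -> [26]
enqueue(24) -> [26, 24]
enqueue(30) -> [26, 24, 30]
enqueue(27) -> [26, 24, 30, 27]
enqueue(4) -> [26, 24, 30, 27, 4]
dequeue() returns 26 -> [24, 30, 27, 4]
Final queue (front to back): [24, 30, 27, 4]


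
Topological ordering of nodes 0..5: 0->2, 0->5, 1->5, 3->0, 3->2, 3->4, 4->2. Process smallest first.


Kahn's algorithm, process smallest node first
Order: [1, 3, 0, 4, 2, 5]


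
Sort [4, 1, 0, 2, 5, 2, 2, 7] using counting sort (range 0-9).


Count array: [1, 1, 3, 0, 1, 1, 0, 1, 0, 0]
Reconstruct: [0, 1, 2, 2, 2, 4, 5, 7]


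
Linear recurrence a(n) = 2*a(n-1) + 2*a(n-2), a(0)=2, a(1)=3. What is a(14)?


Build bottom-up:
...a(12)=222848, a(13)=608832, a(14)=2*608832+2*222848=1663360


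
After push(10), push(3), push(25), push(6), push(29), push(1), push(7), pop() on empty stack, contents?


push(10) -> [10]
push(3) -> [10, 3]
push(25) -> [10, 3, 25]
push(6) -> [10, 3, 25, 6]
push(29) -> [10, 3, 25, 6, 29]
push(1) -> [10, 3, 25, 6, 29, 1]
push(7) -> [10, 3, 25, 6, 29, 1, 7]
pop() returns 7 -> [10, 3, 25, 6, 29, 1]
Final stack (bottom to top): [10, 3, 25, 6, 29, 1]


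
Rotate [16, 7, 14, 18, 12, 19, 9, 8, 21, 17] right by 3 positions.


Right rotate by 3: [8, 21, 17, 16, 7, 14, 18, 12, 19, 9]


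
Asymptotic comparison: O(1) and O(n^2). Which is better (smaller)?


constant grows slower than quadratic
O(1) is asymptotically smaller; O(n^2) grows faster


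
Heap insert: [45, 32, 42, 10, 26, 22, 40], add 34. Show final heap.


Append 34: [45, 32, 42, 10, 26, 22, 40, 34]
Bubble up: swap idx 7(34) with idx 3(10); swap idx 3(34) with idx 1(32)
Result: [45, 34, 42, 32, 26, 22, 40, 10]


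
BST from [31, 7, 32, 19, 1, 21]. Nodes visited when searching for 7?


BST root = 31
Search for 7: compare at each node
Path: [31, 7]


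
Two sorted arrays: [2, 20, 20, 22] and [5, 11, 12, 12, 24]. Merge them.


Compare heads, take smaller each step.
Merged: [2, 5, 11, 12, 12, 20, 20, 22, 24]


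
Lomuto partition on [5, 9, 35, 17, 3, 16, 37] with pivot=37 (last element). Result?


Elements <= 37 go left of pivot.
Result: [5, 9, 35, 17, 3, 16, 37], pivot at index 6


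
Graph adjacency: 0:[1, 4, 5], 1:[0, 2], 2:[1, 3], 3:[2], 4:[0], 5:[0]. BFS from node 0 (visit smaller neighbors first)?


BFS queue: start with [0]
Visit order: [0, 1, 4, 5, 2, 3]


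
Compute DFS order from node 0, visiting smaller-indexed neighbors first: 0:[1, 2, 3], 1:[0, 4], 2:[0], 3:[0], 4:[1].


DFS stack-based: start with [0]
Visit order: [0, 1, 4, 2, 3]


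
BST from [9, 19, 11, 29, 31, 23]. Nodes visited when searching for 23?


BST root = 9
Search for 23: compare at each node
Path: [9, 19, 29, 23]


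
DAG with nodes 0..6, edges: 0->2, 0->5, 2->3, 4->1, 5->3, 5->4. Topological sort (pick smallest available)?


Kahn's algorithm, process smallest node first
Order: [0, 2, 5, 3, 4, 1, 6]


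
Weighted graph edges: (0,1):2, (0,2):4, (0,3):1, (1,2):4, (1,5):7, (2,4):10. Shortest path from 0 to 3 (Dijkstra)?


Dijkstra from 0:
Distances: {0: 0, 1: 2, 2: 4, 3: 1, 4: 14, 5: 9}
Shortest distance to 3 = 1, path = [0, 3]


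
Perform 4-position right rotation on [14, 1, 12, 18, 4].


Right rotate by 4: [1, 12, 18, 4, 14]


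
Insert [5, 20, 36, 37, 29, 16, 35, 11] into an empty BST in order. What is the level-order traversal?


Root = 5; build tree by BST insertion.
Level-Order traversal: [5, 20, 16, 36, 11, 29, 37, 35]


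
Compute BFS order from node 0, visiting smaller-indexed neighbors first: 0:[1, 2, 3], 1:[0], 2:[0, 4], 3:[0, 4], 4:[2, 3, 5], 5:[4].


BFS queue: start with [0]
Visit order: [0, 1, 2, 3, 4, 5]


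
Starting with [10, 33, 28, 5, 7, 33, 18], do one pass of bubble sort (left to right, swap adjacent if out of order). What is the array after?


After one pass: [10, 28, 5, 7, 33, 18, 33]


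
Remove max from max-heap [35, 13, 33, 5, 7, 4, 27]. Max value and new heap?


Max = 35
Replace root with last, heapify down
Resulting heap: [33, 13, 27, 5, 7, 4]


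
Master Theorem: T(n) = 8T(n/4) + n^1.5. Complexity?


a=8, b=4, c=1.5. log_4(8)=1.5 = c=1.5. Case 2: O(n^c log n) = O(n^1.500 log n)
Complexity: O(n^1.500 log n)


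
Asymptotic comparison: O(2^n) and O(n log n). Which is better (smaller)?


linearithmic grows slower than exponential
O(n log n) is asymptotically smaller; O(2^n) grows faster


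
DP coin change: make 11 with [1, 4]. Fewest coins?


dp[0]=0; dp[i]=1+min(dp[i-c] for c in coins)
...dp[6]=3, dp[7]=4, dp[8]=2, dp[9]=3, dp[10]=4, dp[11]=5
Minimum coins for 11 = 5


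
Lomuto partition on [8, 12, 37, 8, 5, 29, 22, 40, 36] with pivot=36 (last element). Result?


Elements <= 36 go left of pivot.
Result: [8, 12, 8, 5, 29, 22, 36, 40, 37], pivot at index 6


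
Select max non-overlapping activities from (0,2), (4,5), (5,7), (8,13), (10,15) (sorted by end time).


Greedy: pick earliest-ending, then skip overlaps.
Selected (4 activities): [(0, 2), (4, 5), (5, 7), (8, 13)]


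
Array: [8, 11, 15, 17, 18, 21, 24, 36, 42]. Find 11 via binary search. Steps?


Search for 11:
[0,8] mid=4 arr[4]=18
[0,3] mid=1 arr[1]=11
Total: 2 comparisons


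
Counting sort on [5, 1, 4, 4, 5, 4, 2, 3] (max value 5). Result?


Count array: [0, 1, 1, 1, 3, 2]
Reconstruct: [1, 2, 3, 4, 4, 4, 5, 5]


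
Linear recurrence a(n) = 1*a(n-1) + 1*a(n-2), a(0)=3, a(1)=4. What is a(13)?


Build bottom-up:
...a(11)=521, a(12)=843, a(13)=1*843+1*521=1364


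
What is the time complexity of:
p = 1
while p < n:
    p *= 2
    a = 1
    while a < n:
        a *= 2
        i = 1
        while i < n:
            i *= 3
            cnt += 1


Per nesting level: O(log n) * O(log n) * O(log n) = O((log n)^3)
Complexity: O((log n)^3)


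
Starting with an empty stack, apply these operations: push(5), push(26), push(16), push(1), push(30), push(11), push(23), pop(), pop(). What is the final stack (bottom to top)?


push(5) -> [5]
push(26) -> [5, 26]
push(16) -> [5, 26, 16]
push(1) -> [5, 26, 16, 1]
push(30) -> [5, 26, 16, 1, 30]
push(11) -> [5, 26, 16, 1, 30, 11]
push(23) -> [5, 26, 16, 1, 30, 11, 23]
pop() returns 23 -> [5, 26, 16, 1, 30, 11]
pop() returns 11 -> [5, 26, 16, 1, 30]
Final stack (bottom to top): [5, 26, 16, 1, 30]


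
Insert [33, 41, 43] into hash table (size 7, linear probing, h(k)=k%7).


Insertions: 33->slot 5; 41->slot 6; 43->slot 1
Table: [None, 43, None, None, None, 33, 41]
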